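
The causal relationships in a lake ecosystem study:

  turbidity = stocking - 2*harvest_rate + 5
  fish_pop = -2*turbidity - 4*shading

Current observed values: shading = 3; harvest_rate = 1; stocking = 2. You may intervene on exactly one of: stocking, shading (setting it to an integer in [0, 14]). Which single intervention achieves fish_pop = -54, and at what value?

set shading = 11

Intervening on stocking: fish_pop = -2*stocking - 18. Reaching -54 requires stocking = 18, outside [0, 14].
Intervening on shading: with other inputs at their observed values, fish_pop = -4*shading - 10. Solving for -54 gives shading = 11, within [0, 14].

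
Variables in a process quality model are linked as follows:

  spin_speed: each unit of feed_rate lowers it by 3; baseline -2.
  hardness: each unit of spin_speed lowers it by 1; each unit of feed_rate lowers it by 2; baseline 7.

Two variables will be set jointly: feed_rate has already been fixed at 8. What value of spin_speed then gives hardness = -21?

With feed_rate held at 8:
Intervening on spin_speed fixes its value directly, overriding its dependence on feed_rate.
Substituting into the hardness equation gives hardness = -spin_speed - 9.
Solve -spin_speed - 9 = -21: spin_speed = (-21 + 9) / -1 = 12.

spin_speed = 12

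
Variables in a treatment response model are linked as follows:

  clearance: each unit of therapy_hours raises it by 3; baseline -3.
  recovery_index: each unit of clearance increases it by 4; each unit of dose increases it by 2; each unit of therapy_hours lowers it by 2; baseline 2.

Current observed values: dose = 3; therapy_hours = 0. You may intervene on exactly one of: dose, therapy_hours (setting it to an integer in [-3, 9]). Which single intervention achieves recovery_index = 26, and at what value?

set therapy_hours = 3

Intervening on dose: recovery_index = 2*dose - 10. Reaching 26 requires dose = 18, outside [-3, 9].
Intervening on therapy_hours: with other inputs at their observed values, recovery_index = 10*therapy_hours - 4. Solving for 26 gives therapy_hours = 3, within [-3, 9].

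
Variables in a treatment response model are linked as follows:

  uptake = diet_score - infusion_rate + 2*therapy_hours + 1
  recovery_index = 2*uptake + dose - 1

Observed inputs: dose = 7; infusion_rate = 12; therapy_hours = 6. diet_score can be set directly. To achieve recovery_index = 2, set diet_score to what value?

Substituting into the uptake equation gives uptake = diet_score + 1.
So recovery_index = 2*diet_score + 8.
Solve 2*diet_score + 8 = 2: diet_score = (2 - 8) / 2 = -3.

diet_score = -3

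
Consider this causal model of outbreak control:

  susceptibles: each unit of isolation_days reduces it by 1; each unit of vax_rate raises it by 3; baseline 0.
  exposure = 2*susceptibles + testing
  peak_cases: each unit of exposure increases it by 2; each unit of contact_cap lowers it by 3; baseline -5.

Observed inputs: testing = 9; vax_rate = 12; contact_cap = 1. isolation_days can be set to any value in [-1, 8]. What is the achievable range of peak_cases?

122 to 158

Substituting into the susceptibles equation gives susceptibles = -isolation_days + 36.
This gives exposure = -2*isolation_days + 81.
Substituting into the peak_cases equation gives peak_cases = -4*isolation_days + 154.
Linear in isolation_days, so extremes are at the endpoints: isolation_days = -1 gives peak_cases = 158; isolation_days = 8 gives peak_cases = 122.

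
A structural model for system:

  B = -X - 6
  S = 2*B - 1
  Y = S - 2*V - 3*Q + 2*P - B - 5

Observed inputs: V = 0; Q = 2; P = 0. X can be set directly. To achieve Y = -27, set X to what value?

X = 9

Substituting into the S equation gives S = -2*X - 13.
Substituting into the Y equation gives Y = -X - 18.
Solve -X - 18 = -27: X = (-27 + 18) / -1 = 9.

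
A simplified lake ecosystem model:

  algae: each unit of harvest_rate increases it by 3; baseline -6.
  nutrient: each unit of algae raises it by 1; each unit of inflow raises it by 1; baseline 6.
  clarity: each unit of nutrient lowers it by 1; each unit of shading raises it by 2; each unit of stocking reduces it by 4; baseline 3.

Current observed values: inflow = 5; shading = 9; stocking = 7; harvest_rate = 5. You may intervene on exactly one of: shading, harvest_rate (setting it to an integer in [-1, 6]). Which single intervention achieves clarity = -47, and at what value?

set shading = -1

Intervening on shading: with other inputs at their observed values, clarity = 2*shading - 45. Solving for -47 gives shading = -1, within [-1, 6].
Intervening on harvest_rate: clarity = -3*harvest_rate - 12. Reaching -47 requires harvest_rate = 35/3, not an integer.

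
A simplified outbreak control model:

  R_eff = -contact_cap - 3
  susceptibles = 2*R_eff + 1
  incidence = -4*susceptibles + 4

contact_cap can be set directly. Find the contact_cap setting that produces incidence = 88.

Substituting into the susceptibles equation gives susceptibles = -2*contact_cap - 5.
This gives incidence = 8*contact_cap + 24.
Solve 8*contact_cap + 24 = 88: contact_cap = (88 - 24) / 8 = 8.

contact_cap = 8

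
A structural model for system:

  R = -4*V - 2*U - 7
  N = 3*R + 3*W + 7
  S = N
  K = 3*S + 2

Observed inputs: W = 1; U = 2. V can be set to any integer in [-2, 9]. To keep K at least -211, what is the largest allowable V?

V = 4

Substituting into the R equation gives R = -4*V - 11.
Substituting into the N equation gives N = -12*V - 23.
Substituting into the S equation gives S = -12*V - 23.
This gives K = -36*V - 67.
Require -36*V - 67 ≥ -211, so V ≤ 4.
The largest integer in [-2, 9] satisfying this is 4.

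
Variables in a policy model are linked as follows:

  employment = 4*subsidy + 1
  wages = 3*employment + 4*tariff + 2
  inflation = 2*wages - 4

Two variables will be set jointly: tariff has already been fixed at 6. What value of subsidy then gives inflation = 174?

subsidy = 5

With tariff held at 6:
Substituting into the wages equation gives wages = 12*subsidy + 29.
So inflation = 24*subsidy + 54.
Solve 24*subsidy + 54 = 174: subsidy = (174 - 54) / 24 = 5.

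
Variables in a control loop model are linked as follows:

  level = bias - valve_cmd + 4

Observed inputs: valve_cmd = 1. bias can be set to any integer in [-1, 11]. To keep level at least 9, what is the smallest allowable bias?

Substituting into the level equation gives level = bias + 3.
Require bias + 3 ≥ 9, so bias ≥ 6.
The smallest integer in [-1, 11] satisfying this is 6.

bias = 6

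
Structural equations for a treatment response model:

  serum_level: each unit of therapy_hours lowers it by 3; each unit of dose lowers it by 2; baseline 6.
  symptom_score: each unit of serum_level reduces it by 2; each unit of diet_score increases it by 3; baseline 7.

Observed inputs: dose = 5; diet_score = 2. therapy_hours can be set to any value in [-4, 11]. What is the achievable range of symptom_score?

-3 to 87

Substituting into the serum_level equation gives serum_level = -3*therapy_hours - 4.
Substituting into the symptom_score equation gives symptom_score = 6*therapy_hours + 21.
Linear in therapy_hours, so extremes are at the endpoints: therapy_hours = -4 gives symptom_score = -3; therapy_hours = 11 gives symptom_score = 87.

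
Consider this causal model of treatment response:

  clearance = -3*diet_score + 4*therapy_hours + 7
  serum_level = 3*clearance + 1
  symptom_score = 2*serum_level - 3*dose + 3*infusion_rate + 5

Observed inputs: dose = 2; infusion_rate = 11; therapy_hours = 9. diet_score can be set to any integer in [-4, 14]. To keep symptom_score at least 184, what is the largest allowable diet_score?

diet_score = 6

Substituting into the clearance equation gives clearance = -3*diet_score + 43.
Substituting into the serum_level equation gives serum_level = -9*diet_score + 130.
Substituting into the symptom_score equation gives symptom_score = -18*diet_score + 292.
Require -18*diet_score + 292 ≥ 184, so diet_score ≤ 6.
The largest integer in [-4, 14] satisfying this is 6.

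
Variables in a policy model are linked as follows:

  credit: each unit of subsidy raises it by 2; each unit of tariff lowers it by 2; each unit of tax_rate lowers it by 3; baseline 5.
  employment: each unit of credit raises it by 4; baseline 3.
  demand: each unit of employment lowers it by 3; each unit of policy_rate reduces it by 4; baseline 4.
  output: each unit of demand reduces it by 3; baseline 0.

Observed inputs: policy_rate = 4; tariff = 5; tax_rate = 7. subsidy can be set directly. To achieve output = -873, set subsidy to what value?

Substituting into the credit equation gives credit = 2*subsidy - 26.
Substituting into the employment equation gives employment = 8*subsidy - 101.
Substituting into the demand equation gives demand = -24*subsidy + 291.
Substituting into the output equation gives output = 72*subsidy - 873.
Solve 72*subsidy - 873 = -873: subsidy = (-873 + 873) / 72 = 0.

subsidy = 0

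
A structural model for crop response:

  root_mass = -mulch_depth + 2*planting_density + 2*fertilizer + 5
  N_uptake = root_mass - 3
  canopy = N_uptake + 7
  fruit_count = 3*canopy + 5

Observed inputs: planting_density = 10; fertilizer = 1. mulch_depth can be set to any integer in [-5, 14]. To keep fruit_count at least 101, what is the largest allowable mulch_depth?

mulch_depth = -1

Substituting into the root_mass equation gives root_mass = -mulch_depth + 27.
N_uptake becomes -mulch_depth + 24.
Substituting into the canopy equation gives canopy = -mulch_depth + 31.
fruit_count becomes -3*mulch_depth + 98.
Require -3*mulch_depth + 98 ≥ 101, so mulch_depth ≤ -1.
The largest integer in [-5, 14] satisfying this is -1.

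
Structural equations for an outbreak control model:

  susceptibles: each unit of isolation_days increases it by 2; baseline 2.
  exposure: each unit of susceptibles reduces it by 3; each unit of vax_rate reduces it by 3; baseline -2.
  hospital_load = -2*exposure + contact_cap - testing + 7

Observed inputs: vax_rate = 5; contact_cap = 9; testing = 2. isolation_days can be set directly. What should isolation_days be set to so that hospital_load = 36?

isolation_days = -2

Substituting into the exposure equation gives exposure = -6*isolation_days - 23.
Substituting into the hospital_load equation gives hospital_load = 12*isolation_days + 60.
Solve 12*isolation_days + 60 = 36: isolation_days = (36 - 60) / 12 = -2.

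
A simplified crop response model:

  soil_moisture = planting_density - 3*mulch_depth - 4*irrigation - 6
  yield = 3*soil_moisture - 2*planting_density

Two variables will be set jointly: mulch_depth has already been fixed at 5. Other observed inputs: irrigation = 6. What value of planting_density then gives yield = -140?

With mulch_depth held at 5:
Substituting into the soil_moisture equation gives soil_moisture = planting_density - 45.
Substituting into the yield equation gives yield = planting_density - 135.
Solve planting_density - 135 = -140: planting_density = (-140 + 135) / 1 = -5.

planting_density = -5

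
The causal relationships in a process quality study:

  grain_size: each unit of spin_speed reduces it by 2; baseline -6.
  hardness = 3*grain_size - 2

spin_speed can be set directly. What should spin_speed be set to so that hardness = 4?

Substituting into the hardness equation gives hardness = -6*spin_speed - 20.
Solve -6*spin_speed - 20 = 4: spin_speed = (4 + 20) / -6 = -4.

spin_speed = -4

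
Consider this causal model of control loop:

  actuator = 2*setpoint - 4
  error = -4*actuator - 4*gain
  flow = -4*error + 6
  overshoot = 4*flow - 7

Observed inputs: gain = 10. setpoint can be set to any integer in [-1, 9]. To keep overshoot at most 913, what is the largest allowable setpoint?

Substituting into the error equation gives error = -8*setpoint - 24.
This gives flow = 32*setpoint + 102.
So overshoot = 128*setpoint + 401.
Require 128*setpoint + 401 ≤ 913, so setpoint ≤ 4.
The largest integer in [-1, 9] satisfying this is 4.

setpoint = 4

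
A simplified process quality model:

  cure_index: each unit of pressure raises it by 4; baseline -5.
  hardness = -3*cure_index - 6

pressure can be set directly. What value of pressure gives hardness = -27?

pressure = 3

Substituting into the hardness equation gives hardness = -12*pressure + 9.
Solve -12*pressure + 9 = -27: pressure = (-27 - 9) / -12 = 3.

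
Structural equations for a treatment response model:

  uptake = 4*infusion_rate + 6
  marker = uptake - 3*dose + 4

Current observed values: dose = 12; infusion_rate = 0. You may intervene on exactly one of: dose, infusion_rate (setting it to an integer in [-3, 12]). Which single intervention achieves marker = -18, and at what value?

Intervening on dose: marker = -3*dose + 10. Reaching -18 requires dose = 28/3, not an integer.
Intervening on infusion_rate: with other inputs at their observed values, marker = 4*infusion_rate - 26. Solving for -18 gives infusion_rate = 2, within [-3, 12].

set infusion_rate = 2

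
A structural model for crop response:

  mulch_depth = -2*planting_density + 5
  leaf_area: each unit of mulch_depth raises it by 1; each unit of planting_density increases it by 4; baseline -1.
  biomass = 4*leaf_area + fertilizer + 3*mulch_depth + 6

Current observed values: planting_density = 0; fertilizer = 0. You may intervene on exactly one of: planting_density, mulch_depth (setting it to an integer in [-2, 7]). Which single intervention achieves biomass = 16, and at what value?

Intervening on planting_density: biomass = 2*planting_density + 37. Reaching 16 requires planting_density = -21/2, not an integer.
Intervening on mulch_depth: with other inputs at their observed values, biomass = 7*mulch_depth + 2. Solving for 16 gives mulch_depth = 2, within [-2, 7].

set mulch_depth = 2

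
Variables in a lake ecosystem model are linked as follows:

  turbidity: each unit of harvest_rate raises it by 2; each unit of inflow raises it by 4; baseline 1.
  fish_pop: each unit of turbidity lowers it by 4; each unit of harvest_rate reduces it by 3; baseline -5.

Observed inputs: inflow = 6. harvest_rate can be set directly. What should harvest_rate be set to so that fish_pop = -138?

Substituting into the turbidity equation gives turbidity = 2*harvest_rate + 25.
This gives fish_pop = -11*harvest_rate - 105.
Solve -11*harvest_rate - 105 = -138: harvest_rate = (-138 + 105) / -11 = 3.

harvest_rate = 3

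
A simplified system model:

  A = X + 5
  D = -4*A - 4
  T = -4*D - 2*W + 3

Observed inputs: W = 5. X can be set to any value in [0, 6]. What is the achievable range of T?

Substituting into the D equation gives D = -4*X - 24.
T becomes 16*X + 89.
Linear in X, so extremes are at the endpoints: X = 0 gives T = 89; X = 6 gives T = 185.

89 to 185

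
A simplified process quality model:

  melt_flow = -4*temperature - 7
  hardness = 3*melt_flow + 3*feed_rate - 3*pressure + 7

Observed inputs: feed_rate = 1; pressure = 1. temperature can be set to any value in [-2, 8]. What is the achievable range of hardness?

-110 to 10

Substituting into the hardness equation gives hardness = -12*temperature - 14.
Linear in temperature, so extremes are at the endpoints: temperature = -2 gives hardness = 10; temperature = 8 gives hardness = -110.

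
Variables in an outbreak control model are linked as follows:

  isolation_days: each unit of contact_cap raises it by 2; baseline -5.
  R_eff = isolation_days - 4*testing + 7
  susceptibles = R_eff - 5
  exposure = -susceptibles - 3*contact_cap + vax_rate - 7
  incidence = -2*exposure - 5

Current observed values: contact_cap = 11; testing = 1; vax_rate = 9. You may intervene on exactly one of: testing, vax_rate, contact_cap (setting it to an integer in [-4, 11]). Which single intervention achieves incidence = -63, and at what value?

set contact_cap = -4

Intervening on testing: incidence = -8*testing + 95. Reaching -63 requires testing = 79/4, not an integer.
Intervening on vax_rate: incidence = -2*vax_rate + 105. Reaching -63 requires vax_rate = 84, outside [-4, 11].
Intervening on contact_cap: with other inputs at their observed values, incidence = 10*contact_cap - 23. Solving for -63 gives contact_cap = -4, within [-4, 11].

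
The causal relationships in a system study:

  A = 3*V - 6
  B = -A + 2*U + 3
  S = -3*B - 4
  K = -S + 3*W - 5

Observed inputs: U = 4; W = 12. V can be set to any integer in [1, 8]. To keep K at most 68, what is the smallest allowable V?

Substituting into the B equation gives B = -3*V + 17.
Substituting into the S equation gives S = 9*V - 55.
This gives K = -9*V + 86.
Require -9*V + 86 ≤ 68, so V ≥ 2.
The smallest integer in [1, 8] satisfying this is 2.

V = 2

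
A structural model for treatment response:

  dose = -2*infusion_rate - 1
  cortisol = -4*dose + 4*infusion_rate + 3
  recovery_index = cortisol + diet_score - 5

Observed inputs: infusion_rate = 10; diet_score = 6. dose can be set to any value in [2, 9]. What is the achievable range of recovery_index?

Intervening on dose fixes its value directly, overriding its dependence on infusion_rate.
Substituting into the cortisol equation gives cortisol = -4*dose + 43.
Substituting into the recovery_index equation gives recovery_index = -4*dose + 44.
Linear in dose, so extremes are at the endpoints: dose = 2 gives recovery_index = 36; dose = 9 gives recovery_index = 8.

8 to 36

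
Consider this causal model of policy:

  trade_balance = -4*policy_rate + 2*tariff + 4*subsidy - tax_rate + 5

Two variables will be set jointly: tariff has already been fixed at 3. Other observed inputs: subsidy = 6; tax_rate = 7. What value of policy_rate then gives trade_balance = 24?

With tariff held at 3:
Substituting into the trade_balance equation gives trade_balance = -4*policy_rate + 28.
Solve -4*policy_rate + 28 = 24: policy_rate = (24 - 28) / -4 = 1.

policy_rate = 1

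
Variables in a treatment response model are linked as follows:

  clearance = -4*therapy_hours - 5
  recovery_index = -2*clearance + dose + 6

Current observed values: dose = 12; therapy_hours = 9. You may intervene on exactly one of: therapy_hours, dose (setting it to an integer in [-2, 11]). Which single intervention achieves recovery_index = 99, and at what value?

Intervening on therapy_hours: recovery_index = 8*therapy_hours + 28. Reaching 99 requires therapy_hours = 71/8, not an integer.
Intervening on dose: with other inputs at their observed values, recovery_index = dose + 88. Solving for 99 gives dose = 11, within [-2, 11].

set dose = 11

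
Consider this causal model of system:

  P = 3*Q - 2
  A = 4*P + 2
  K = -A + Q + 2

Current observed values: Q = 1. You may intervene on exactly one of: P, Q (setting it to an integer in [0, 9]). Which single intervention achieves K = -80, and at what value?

Intervening on P: K = -4*P + 1. Reaching -80 requires P = 81/4, not an integer.
Intervening on Q: with other inputs at their observed values, K = -11*Q + 8. Solving for -80 gives Q = 8, within [0, 9].

set Q = 8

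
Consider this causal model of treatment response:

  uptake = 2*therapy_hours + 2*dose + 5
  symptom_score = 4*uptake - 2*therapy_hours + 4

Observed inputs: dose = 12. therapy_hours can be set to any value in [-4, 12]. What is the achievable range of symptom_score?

Substituting into the uptake equation gives uptake = 2*therapy_hours + 29.
This gives symptom_score = 6*therapy_hours + 120.
Linear in therapy_hours, so extremes are at the endpoints: therapy_hours = -4 gives symptom_score = 96; therapy_hours = 12 gives symptom_score = 192.

96 to 192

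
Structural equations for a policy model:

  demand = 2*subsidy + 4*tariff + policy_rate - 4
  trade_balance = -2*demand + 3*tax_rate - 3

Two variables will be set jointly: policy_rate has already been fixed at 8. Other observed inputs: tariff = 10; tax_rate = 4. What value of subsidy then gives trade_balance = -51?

subsidy = -7

With policy_rate held at 8:
Substituting into the demand equation gives demand = 2*subsidy + 44.
So trade_balance = -4*subsidy - 79.
Solve -4*subsidy - 79 = -51: subsidy = (-51 + 79) / -4 = -7.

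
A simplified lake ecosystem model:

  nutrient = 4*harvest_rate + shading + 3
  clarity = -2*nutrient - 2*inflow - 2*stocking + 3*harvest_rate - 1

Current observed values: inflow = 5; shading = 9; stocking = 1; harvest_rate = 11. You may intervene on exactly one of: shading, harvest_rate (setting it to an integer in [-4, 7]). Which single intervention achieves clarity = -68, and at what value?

Intervening on shading: with other inputs at their observed values, clarity = -2*shading - 74. Solving for -68 gives shading = -3, within [-4, 7].
Intervening on harvest_rate: clarity = -5*harvest_rate - 37. Reaching -68 requires harvest_rate = 31/5, not an integer.

set shading = -3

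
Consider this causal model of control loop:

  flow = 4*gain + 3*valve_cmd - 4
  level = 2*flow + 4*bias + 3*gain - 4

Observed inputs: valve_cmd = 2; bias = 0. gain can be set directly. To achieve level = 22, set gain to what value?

gain = 2

Substituting into the flow equation gives flow = 4*gain + 2.
So level = 11*gain.
Solve 11*gain = 22: gain = 22 / 11 = 2.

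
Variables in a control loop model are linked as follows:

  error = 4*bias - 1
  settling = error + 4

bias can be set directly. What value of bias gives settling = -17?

bias = -5

Substituting into the settling equation gives settling = 4*bias + 3.
Solve 4*bias + 3 = -17: bias = (-17 - 3) / 4 = -5.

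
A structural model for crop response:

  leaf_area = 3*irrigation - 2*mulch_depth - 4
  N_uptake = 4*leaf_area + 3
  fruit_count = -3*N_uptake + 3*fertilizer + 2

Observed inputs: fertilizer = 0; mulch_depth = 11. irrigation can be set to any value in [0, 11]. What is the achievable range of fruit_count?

-91 to 305

Substituting into the leaf_area equation gives leaf_area = 3*irrigation - 26.
Substituting into the N_uptake equation gives N_uptake = 12*irrigation - 101.
Substituting into the fruit_count equation gives fruit_count = -36*irrigation + 305.
Linear in irrigation, so extremes are at the endpoints: irrigation = 0 gives fruit_count = 305; irrigation = 11 gives fruit_count = -91.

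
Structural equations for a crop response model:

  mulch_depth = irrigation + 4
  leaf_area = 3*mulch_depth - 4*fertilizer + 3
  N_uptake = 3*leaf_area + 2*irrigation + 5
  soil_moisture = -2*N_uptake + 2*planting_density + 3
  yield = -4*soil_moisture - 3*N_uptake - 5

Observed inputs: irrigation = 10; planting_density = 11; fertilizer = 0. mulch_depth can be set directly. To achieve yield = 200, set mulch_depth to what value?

mulch_depth = 3

Intervening on mulch_depth fixes its value directly, overriding its dependence on irrigation.
Substituting into the leaf_area equation gives leaf_area = 3*mulch_depth + 3.
So N_uptake = 9*mulch_depth + 34.
Substituting into the soil_moisture equation gives soil_moisture = -18*mulch_depth - 43.
yield becomes 45*mulch_depth + 65.
Solve 45*mulch_depth + 65 = 200: mulch_depth = (200 - 65) / 45 = 3.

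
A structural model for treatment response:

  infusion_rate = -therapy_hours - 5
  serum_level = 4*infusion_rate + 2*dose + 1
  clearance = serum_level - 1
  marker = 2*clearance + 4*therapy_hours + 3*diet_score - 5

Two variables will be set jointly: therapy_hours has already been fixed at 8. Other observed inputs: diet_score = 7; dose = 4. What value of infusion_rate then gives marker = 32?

With therapy_hours held at 8:
Intervening on infusion_rate fixes its value directly, overriding its dependence on therapy_hours.
Substituting into the serum_level equation gives serum_level = 4*infusion_rate + 9.
Substituting into the clearance equation gives clearance = 4*infusion_rate + 8.
Substituting into the marker equation gives marker = 8*infusion_rate + 64.
Solve 8*infusion_rate + 64 = 32: infusion_rate = (32 - 64) / 8 = -4.

infusion_rate = -4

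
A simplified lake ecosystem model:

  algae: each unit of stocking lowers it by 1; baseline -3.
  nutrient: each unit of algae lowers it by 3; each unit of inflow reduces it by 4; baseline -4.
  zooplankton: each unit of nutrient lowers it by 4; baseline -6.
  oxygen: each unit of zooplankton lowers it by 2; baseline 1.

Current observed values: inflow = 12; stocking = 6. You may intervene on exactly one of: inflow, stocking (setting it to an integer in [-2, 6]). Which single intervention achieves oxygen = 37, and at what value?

Intervening on inflow: with other inputs at their observed values, oxygen = -32*inflow + 197. Solving for 37 gives inflow = 5, within [-2, 6].
Intervening on stocking: oxygen = 24*stocking - 331. Reaching 37 requires stocking = 46/3, not an integer.

set inflow = 5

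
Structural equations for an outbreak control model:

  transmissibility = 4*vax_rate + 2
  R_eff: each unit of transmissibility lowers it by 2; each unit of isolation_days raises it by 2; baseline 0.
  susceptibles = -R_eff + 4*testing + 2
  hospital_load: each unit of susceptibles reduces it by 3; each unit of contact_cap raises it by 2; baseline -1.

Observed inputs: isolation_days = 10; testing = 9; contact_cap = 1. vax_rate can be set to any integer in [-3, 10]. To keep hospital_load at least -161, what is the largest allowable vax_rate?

vax_rate = 4

Substituting into the R_eff equation gives R_eff = -8*vax_rate + 16.
susceptibles becomes 8*vax_rate + 22.
This gives hospital_load = -24*vax_rate - 65.
Require -24*vax_rate - 65 ≥ -161, so vax_rate ≤ 4.
The largest integer in [-3, 10] satisfying this is 4.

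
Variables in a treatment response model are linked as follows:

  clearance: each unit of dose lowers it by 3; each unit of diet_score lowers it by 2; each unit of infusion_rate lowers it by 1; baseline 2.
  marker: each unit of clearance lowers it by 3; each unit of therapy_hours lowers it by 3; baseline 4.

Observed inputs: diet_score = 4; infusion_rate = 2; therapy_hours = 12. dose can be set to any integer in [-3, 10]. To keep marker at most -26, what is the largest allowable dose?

Substituting into the clearance equation gives clearance = -3*dose - 8.
This gives marker = 9*dose - 8.
Require 9*dose - 8 ≤ -26, so dose ≤ -2.
The largest integer in [-3, 10] satisfying this is -2.

dose = -2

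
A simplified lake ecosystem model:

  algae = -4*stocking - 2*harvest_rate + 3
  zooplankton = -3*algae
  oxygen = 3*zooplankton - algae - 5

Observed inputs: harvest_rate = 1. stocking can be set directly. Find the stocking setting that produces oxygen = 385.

stocking = 10

Substituting into the algae equation gives algae = -4*stocking + 1.
So zooplankton = 12*stocking - 3.
This gives oxygen = 40*stocking - 15.
Solve 40*stocking - 15 = 385: stocking = (385 + 15) / 40 = 10.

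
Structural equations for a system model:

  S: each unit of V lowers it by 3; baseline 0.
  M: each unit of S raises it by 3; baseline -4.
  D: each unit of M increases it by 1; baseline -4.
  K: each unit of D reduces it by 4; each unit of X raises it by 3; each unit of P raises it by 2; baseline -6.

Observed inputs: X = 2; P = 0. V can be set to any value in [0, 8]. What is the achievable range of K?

Substituting into the M equation gives M = -9*V - 4.
This gives D = -9*V - 8.
Substituting into the K equation gives K = 36*V + 32.
Linear in V, so extremes are at the endpoints: V = 0 gives K = 32; V = 8 gives K = 320.

32 to 320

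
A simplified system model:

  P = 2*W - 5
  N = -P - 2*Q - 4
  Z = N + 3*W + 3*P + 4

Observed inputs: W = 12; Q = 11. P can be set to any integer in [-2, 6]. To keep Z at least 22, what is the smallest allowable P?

P = 4

Intervening on P fixes its value directly, overriding its dependence on W.
Substituting into the N equation gives N = -P - 26.
Substituting into the Z equation gives Z = 2*P + 14.
Require 2*P + 14 ≥ 22, so P ≥ 4.
The smallest integer in [-2, 6] satisfying this is 4.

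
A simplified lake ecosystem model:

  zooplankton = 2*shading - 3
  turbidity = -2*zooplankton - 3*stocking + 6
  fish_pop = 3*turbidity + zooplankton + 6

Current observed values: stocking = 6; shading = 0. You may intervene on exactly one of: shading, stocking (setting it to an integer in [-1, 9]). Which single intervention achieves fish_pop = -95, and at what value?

set shading = 8

Intervening on shading: with other inputs at their observed values, fish_pop = -10*shading - 15. Solving for -95 gives shading = 8, within [-1, 9].
Intervening on stocking: fish_pop = -9*stocking + 39. Reaching -95 requires stocking = 134/9, not an integer.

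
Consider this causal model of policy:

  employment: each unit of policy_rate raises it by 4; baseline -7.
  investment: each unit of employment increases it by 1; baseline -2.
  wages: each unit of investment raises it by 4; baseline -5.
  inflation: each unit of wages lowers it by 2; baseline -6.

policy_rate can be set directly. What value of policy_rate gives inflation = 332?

Substituting into the investment equation gives investment = 4*policy_rate - 9.
Substituting into the wages equation gives wages = 16*policy_rate - 41.
Substituting into the inflation equation gives inflation = -32*policy_rate + 76.
Solve -32*policy_rate + 76 = 332: policy_rate = (332 - 76) / -32 = -8.

policy_rate = -8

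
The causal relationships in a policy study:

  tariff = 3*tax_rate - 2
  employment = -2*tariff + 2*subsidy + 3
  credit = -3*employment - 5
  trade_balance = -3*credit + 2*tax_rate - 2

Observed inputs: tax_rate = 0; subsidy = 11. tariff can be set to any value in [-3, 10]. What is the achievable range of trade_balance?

Intervening on tariff fixes its value directly, overriding its dependence on tax_rate.
Substituting into the employment equation gives employment = -2*tariff + 25.
credit becomes 6*tariff - 80.
Substituting into the trade_balance equation gives trade_balance = -18*tariff + 238.
Linear in tariff, so extremes are at the endpoints: tariff = -3 gives trade_balance = 292; tariff = 10 gives trade_balance = 58.

58 to 292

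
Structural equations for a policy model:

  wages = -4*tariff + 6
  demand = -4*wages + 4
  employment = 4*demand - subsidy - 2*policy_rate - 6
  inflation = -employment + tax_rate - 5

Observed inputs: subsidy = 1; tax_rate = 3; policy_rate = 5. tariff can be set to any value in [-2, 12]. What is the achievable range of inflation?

Substituting into the demand equation gives demand = 16*tariff - 20.
Substituting into the employment equation gives employment = 64*tariff - 97.
Substituting into the inflation equation gives inflation = -64*tariff + 95.
Linear in tariff, so extremes are at the endpoints: tariff = -2 gives inflation = 223; tariff = 12 gives inflation = -673.

-673 to 223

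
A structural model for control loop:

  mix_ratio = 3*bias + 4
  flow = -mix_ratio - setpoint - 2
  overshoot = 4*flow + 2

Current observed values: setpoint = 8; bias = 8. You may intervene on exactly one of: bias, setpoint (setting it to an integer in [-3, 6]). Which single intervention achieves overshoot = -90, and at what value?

Intervening on bias: with other inputs at their observed values, overshoot = -12*bias - 54. Solving for -90 gives bias = 3, within [-3, 6].
Intervening on setpoint: overshoot = -4*setpoint - 118. Reaching -90 requires setpoint = -7, outside [-3, 6].

set bias = 3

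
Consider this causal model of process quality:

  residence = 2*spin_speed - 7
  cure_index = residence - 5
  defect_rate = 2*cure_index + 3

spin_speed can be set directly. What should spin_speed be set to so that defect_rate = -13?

Substituting into the cure_index equation gives cure_index = 2*spin_speed - 12.
Substituting into the defect_rate equation gives defect_rate = 4*spin_speed - 21.
Solve 4*spin_speed - 21 = -13: spin_speed = (-13 + 21) / 4 = 2.

spin_speed = 2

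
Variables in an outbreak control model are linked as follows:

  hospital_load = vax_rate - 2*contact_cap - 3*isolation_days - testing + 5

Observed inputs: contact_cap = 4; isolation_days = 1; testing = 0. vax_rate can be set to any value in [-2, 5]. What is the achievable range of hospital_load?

Substituting into the hospital_load equation gives hospital_load = vax_rate - 6.
Linear in vax_rate, so extremes are at the endpoints: vax_rate = -2 gives hospital_load = -8; vax_rate = 5 gives hospital_load = -1.

-8 to -1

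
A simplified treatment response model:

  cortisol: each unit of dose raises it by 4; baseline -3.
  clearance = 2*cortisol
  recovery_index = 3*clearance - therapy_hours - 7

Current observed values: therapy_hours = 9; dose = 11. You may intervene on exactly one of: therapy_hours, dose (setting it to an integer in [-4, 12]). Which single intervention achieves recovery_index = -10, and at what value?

set dose = 1

Intervening on therapy_hours: recovery_index = -therapy_hours + 239. Reaching -10 requires therapy_hours = 249, outside [-4, 12].
Intervening on dose: with other inputs at their observed values, recovery_index = 24*dose - 34. Solving for -10 gives dose = 1, within [-4, 12].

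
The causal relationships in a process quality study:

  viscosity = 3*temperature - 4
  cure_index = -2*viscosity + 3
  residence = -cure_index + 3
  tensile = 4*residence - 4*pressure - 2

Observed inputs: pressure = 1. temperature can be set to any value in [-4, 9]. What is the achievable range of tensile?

Substituting into the cure_index equation gives cure_index = -6*temperature + 11.
Substituting into the residence equation gives residence = 6*temperature - 8.
This gives tensile = 24*temperature - 38.
Linear in temperature, so extremes are at the endpoints: temperature = -4 gives tensile = -134; temperature = 9 gives tensile = 178.

-134 to 178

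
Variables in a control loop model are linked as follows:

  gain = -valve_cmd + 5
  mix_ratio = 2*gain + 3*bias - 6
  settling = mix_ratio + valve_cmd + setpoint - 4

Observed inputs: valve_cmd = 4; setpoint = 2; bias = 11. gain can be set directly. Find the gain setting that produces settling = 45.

Intervening on gain fixes its value directly, overriding its dependence on valve_cmd.
Substituting into the mix_ratio equation gives mix_ratio = 2*gain + 27.
Substituting into the settling equation gives settling = 2*gain + 29.
Solve 2*gain + 29 = 45: gain = (45 - 29) / 2 = 8.

gain = 8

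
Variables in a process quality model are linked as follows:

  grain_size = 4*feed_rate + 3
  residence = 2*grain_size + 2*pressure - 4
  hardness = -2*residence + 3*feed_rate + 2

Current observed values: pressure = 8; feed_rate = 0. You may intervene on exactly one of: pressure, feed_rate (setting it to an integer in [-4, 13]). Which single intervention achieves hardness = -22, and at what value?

set pressure = 5

Intervening on pressure: with other inputs at their observed values, hardness = -4*pressure - 2. Solving for -22 gives pressure = 5, within [-4, 13].
Intervening on feed_rate: hardness = -13*feed_rate - 34. Reaching -22 requires feed_rate = -12/13, not an integer.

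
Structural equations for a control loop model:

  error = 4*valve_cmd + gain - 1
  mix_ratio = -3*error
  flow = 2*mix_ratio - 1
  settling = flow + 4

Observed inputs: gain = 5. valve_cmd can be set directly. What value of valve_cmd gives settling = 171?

valve_cmd = -8

Substituting into the error equation gives error = 4*valve_cmd + 4.
This gives mix_ratio = -12*valve_cmd - 12.
So flow = -24*valve_cmd - 25.
This gives settling = -24*valve_cmd - 21.
Solve -24*valve_cmd - 21 = 171: valve_cmd = (171 + 21) / -24 = -8.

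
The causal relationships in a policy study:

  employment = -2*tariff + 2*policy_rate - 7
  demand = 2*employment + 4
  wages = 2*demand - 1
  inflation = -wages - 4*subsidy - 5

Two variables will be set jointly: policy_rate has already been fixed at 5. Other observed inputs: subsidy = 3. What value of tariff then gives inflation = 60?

With policy_rate held at 5:
Substituting into the employment equation gives employment = -2*tariff + 3.
Substituting into the demand equation gives demand = -4*tariff + 10.
This gives wages = -8*tariff + 19.
Substituting into the inflation equation gives inflation = 8*tariff - 36.
Solve 8*tariff - 36 = 60: tariff = (60 + 36) / 8 = 12.

tariff = 12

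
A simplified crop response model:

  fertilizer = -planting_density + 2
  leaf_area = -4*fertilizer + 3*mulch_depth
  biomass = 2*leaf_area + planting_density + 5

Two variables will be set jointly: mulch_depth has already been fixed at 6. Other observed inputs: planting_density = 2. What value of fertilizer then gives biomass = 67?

With mulch_depth held at 6:
Intervening on fertilizer fixes its value directly, overriding its dependence on planting_density.
Substituting into the leaf_area equation gives leaf_area = -4*fertilizer + 18.
biomass becomes -8*fertilizer + 43.
Solve -8*fertilizer + 43 = 67: fertilizer = (67 - 43) / -8 = -3.

fertilizer = -3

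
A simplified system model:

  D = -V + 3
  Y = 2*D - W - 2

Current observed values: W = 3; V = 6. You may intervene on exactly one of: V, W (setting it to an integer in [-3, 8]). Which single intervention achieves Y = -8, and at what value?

Intervening on V: Y = -2*V + 1. Reaching -8 requires V = 9/2, not an integer.
Intervening on W: with other inputs at their observed values, Y = -W - 8. Solving for -8 gives W = 0, within [-3, 8].

set W = 0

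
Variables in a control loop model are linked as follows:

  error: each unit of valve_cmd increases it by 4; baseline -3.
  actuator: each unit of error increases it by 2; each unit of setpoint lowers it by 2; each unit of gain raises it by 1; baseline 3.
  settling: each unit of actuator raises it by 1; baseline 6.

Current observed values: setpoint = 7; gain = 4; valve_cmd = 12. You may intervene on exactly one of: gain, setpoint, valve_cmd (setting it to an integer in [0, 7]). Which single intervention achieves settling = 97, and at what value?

set setpoint = 3

Intervening on gain: settling = gain + 85. Reaching 97 requires gain = 12, outside [0, 7].
Intervening on setpoint: with other inputs at their observed values, settling = -2*setpoint + 103. Solving for 97 gives setpoint = 3, within [0, 7].
Intervening on valve_cmd: settling = 8*valve_cmd - 7. Reaching 97 requires valve_cmd = 13, outside [0, 7].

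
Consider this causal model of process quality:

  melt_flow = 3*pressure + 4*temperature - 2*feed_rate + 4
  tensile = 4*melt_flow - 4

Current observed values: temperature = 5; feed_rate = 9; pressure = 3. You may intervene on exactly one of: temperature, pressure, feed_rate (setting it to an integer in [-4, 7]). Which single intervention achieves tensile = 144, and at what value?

Intervening on temperature: tensile = 16*temperature - 24. Reaching 144 requires temperature = 21/2, not an integer.
Intervening on pressure: tensile = 12*pressure + 20. Reaching 144 requires pressure = 31/3, not an integer.
Intervening on feed_rate: with other inputs at their observed values, tensile = -8*feed_rate + 128. Solving for 144 gives feed_rate = -2, within [-4, 7].

set feed_rate = -2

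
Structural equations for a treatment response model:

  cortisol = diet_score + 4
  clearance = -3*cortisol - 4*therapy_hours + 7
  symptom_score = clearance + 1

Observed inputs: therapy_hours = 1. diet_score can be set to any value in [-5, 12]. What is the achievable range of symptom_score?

-44 to 7

Substituting into the clearance equation gives clearance = -3*diet_score - 9.
This gives symptom_score = -3*diet_score - 8.
Linear in diet_score, so extremes are at the endpoints: diet_score = -5 gives symptom_score = 7; diet_score = 12 gives symptom_score = -44.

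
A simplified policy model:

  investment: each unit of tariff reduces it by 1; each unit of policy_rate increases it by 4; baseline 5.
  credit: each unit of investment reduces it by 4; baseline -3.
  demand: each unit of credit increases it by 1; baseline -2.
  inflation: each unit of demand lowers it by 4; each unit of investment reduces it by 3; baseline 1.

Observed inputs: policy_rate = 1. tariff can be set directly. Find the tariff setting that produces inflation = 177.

tariff = -3

Substituting into the investment equation gives investment = -tariff + 9.
Substituting into the credit equation gives credit = 4*tariff - 39.
Substituting into the demand equation gives demand = 4*tariff - 41.
inflation becomes -13*tariff + 138.
Solve -13*tariff + 138 = 177: tariff = (177 - 138) / -13 = -3.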